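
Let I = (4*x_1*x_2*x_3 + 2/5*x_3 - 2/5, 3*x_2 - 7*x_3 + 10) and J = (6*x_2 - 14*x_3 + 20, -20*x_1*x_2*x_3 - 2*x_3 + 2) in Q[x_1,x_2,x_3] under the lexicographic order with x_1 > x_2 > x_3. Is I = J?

Yes, the ideals are equal.

Equality of ideals is decidable: compute both reduced Gröbner bases (unique for the ordering) and check whether they agree.
Buchberger on the first generating set:
f_1 = 4*x_1*x_2*x_3 + 2/5*x_3 - 2/5, LT = x_1*x_2*x_3.
f_2 = 3*x_2 - 7*x_3 + 10, LT = x_2.

S(f_1,f_2): lcm = x_1*x_2*x_3. S = 7/3*x_1*x_3**2 - 10/3*x_1*x_3 + 1/10*x_3 - 1/10.
  leading term x_1*x_3**2: no divisor's leading term divides it; move 7/3*x_1*x_3**2 to the remainder.
  leading term x_1*x_3: no divisor's leading term divides it; move -10/3*x_1*x_3 to the remainder.
  leading term x_3: no divisor's leading term divides it; move 1/10*x_3 to the remainder.
  leading term 1: no divisor's leading term divides it; move -1/10 to the remainder.
  remainder 7/3*x_1*x_3**2 - 10/3*x_1*x_3 + 1/10*x_3 - 1/10 ≠ 0; add g_3 = 7/3*x_1*x_3**2 - 10/3*x_1*x_3 + 1/10*x_3 - 1/10 to the basis.

The other S-polynomials (S(f_1,g_3), S(f_2,g_3)) all reduce to 0 modulo the current basis, so we have a Gröbner basis.
Inter-reduce: drop elements whose leading term is divisible by another's, tail-reduce, and make monic.
Reduced Gröbner basis: {x_1*x_3**2 - 10/7*x_1*x_3 + 3/70*x_3 - 3/70, x_2 - 7/3*x_3 + 10/3}.

Buchberger on the second generating set:
h_1 = 6*x_2 - 14*x_3 + 20, LT = x_2.
h_2 = -20*x_1*x_2*x_3 - 2*x_3 + 2, LT = x_1*x_2*x_3.

S(h_1,h_2): lcm = x_1*x_2*x_3. S = -7/3*x_1*x_3**2 + 10/3*x_1*x_3 - 1/10*x_3 + 1/10.
  leading term x_1*x_3**2: no divisor's leading term divides it; move -7/3*x_1*x_3**2 to the remainder.
  leading term x_1*x_3: no divisor's leading term divides it; move 10/3*x_1*x_3 to the remainder.
  leading term x_3: no divisor's leading term divides it; move -1/10*x_3 to the remainder.
  leading term 1: no divisor's leading term divides it; move 1/10 to the remainder.
  remainder -7/3*x_1*x_3**2 + 10/3*x_1*x_3 - 1/10*x_3 + 1/10 ≠ 0; add k_3 = -7/3*x_1*x_3**2 + 10/3*x_1*x_3 - 1/10*x_3 + 1/10 to the basis.

The other S-polynomials (S(h_1,k_3), S(h_2,k_3)) all reduce to 0 modulo the current basis, so we have a Gröbner basis.
Inter-reduce: drop elements whose leading term is divisible by another's, tail-reduce, and make monic.
Reduced Gröbner basis: {x_1*x_3**2 - 10/7*x_1*x_3 + 3/70*x_3 - 3/70, x_2 - 7/3*x_3 + 10/3}.

Same reduced basis, so the two generating sets span the same ideal.
The choice of monomial ordering does not affect the verdict — as long as both bases are computed under the same ordering, their equality decides ideal equality.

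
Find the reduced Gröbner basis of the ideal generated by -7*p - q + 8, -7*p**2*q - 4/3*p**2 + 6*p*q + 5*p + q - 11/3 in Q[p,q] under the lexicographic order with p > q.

G = {p + 1/7*q - 8/7, q**3 - 206/21*q**2 + 230/21*q - 15/7}

f_1 = -7*p - q + 8, LT = p.
f_2 = -7*p**2*q - 4/3*p**2 + 6*p*q + 5*p + q - 11/3, LT = p**2*q.

S(f_1,f_2): lcm = p**2*q. S = -4/21*p**2 + 1/7*p*q**2 - 2/7*p*q + 5/7*p + 1/7*q - 11/21.
  leading term p**2: subtract (4/147*p)·f_1 from -4/21*p**2 + 1/7*p*q**2 - 2/7*p*q + 5/7*p + 1/7*q - 11/21 → 1/7*p*q**2 - 38/147*p*q + 73/147*p + 1/7*q - 11/21
  leading term p*q**2: subtract (-1/49*q**2)·f_1 from 1/7*p*q**2 - 38/147*p*q + 73/147*p + 1/7*q - 11/21 → -38/147*p*q + 73/147*p - 1/49*q**3 + 8/49*q**2 + 1/7*q - 11/21
  leading term p*q: subtract (38/1029*q)·f_1 from -38/147*p*q + 73/147*p - 1/49*q**3 + 8/49*q**2 + 1/7*q - 11/21 → 73/147*p - 1/49*q**3 + 206/1029*q**2 - 157/1029*q - 11/21
  leading term p: subtract (-73/1029)·f_1 from 73/147*p - 1/49*q**3 + 206/1029*q**2 - 157/1029*q - 11/21 → -1/49*q**3 + 206/1029*q**2 - 230/1029*q + 15/343
  leading term q**3: no divisor's leading term divides it; move -1/49*q**3 to the remainder.
  leading term q**2: no divisor's leading term divides it; move 206/1029*q**2 to the remainder.
  leading term q: no divisor's leading term divides it; move -230/1029*q to the remainder.
  leading term 1: no divisor's leading term divides it; move 15/343 to the remainder.
  remainder -1/49*q**3 + 206/1029*q**2 - 230/1029*q + 15/343 ≠ 0; add g_3 = -1/49*q**3 + 206/1029*q**2 - 230/1029*q + 15/343 to the basis.

The other S-polynomials (S(f_1,g_3), S(f_2,g_3)) all reduce to 0 modulo the current basis, so we have a Gröbner basis.
Inter-reduce: drop elements whose leading term is divisible by another's, tail-reduce, and make monic.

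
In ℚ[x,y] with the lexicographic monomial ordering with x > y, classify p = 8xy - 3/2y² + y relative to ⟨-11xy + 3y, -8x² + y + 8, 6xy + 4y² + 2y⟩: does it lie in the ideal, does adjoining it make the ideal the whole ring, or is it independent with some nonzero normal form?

8xy - 3/2y² + y lies in I (it reduces to 0).

First compute the reduced Gröbner basis of I by Buchberger's algorithm.
f_1 = -11xy + 3y, LT = xy.
f_2 = -8x² + y + 8, LT = x².
f_3 = 6xy + 4y² + 2y, LT = xy.

S(f_1,f_2): lcm = x²y. S = -3/11xy + ⅛y² + y.
  reduce S modulo (f_1, f_2, f_3):
  remainder ⅛y² + 112/121y ≠ 0; add h_4 = ⅛y² + 112/121y to the basis.

S(f_1,f_3): lcm = xy. S = -⅔y² - 20/33y.
  reduce S modulo (f_1, f_2, f_3, h_4):
  remainder 524/121y ≠ 0; add h_5 = 524/121y to the basis.

The other S-polynomials (S(f_2,f_3), S(f_1,h_4), S(f_2,h_4), S(f_3,h_4), S(f_1,h_5), S(f_2,h_5), S(f_3,h_5), S(h_4,h_5)) all reduce to 0 modulo the current basis, so we have a Gröbner basis.
Inter-reduce: drop elements whose leading term is divisible by another's, tail-reduce, and make monic.
Reduced Gröbner basis: {x² - 1, y}.
Label its elements g_1 = x² - 1, g_2 = y.

Reduce p = 8xy - 3/2y² + y modulo G:
  leading term xy: subtract (8x)·g_2 from 8xy - 3/2y² + y → -3/2y² + y
  leading term y²: subtract (-3/2y)·g_2 from -3/2y² + y → y
  leading term y: subtract (1)·g_2 from y → 0
  normal form = 0.
Since the normal form is 0, p ∈ I.

Ideal membership is decidable via reduction modulo a Gröbner basis.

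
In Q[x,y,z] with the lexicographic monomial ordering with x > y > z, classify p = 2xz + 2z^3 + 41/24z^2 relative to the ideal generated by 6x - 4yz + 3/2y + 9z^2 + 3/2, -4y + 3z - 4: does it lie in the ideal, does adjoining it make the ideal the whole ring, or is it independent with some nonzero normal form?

First compute the reduced Gröbner basis of I by Buchberger's algorithm.
f_1 = 6x - 4yz + 3/2y + 9z^2 + 3/2, LT = x.
f_2 = -4y + 3z - 4, LT = y.

The S-polynomials (S(f_1,f_2)) all reduce to 0 modulo the current basis, so we have a Gröbner basis.
Inter-reduce: drop elements whose leading term is divisible by another's, tail-reduce, and make monic.
Reduced Gröbner basis: {x + z^2 + 41/48z, y - 3/4z + 1}.
Label its elements g_1 = x + z^2 + 41/48z, g_2 = y - 3/4z + 1.

Reduce p = 2xz + 2z^3 + 41/24z^2 modulo G:
  leading term xz: subtract (2z)·g_1 from 2xz + 2z^3 + 41/24z^2 → 0
  normal form = 0.
Since the normal form is 0, p ∈ I.

2xz + 2z^3 + 41/24z^2 lies in I (it reduces to 0).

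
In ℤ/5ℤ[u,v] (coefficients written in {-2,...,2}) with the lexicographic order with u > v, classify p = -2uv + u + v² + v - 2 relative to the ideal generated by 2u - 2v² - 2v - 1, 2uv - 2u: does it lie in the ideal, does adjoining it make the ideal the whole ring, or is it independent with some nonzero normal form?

-2uv + u + v² + v - 2 lies in I (it reduces to 0).

First compute the reduced Gröbner basis of I by Buchberger's algorithm.
f_1 = 2u - 2v² - 2v - 1, LT = u.
f_2 = 2uv - 2u, LT = uv.

S(f_1,f_2): lcm = uv. S = u - v³ - v² + 2v.
  reduce S modulo (f_1, f_2):
  remainder -v³ - 2v - 2 ≠ 0; add h_3 = -v³ - 2v - 2 to the basis.

The other S-polynomials (S(f_1,h_3), S(f_2,h_3)) all reduce to 0 modulo the current basis, so we have a Gröbner basis.
Inter-reduce: drop elements whose leading term is divisible by another's, tail-reduce, and make monic.
Reduced Gröbner basis: {u - v² - v + 2, v³ + 2v + 2}.
Label its elements g_1 = u - v² - v + 2, g_2 = v³ + 2v + 2.

Reduce p = -2uv + u + v² + v - 2 modulo G:
  leading term uv: subtract (-2v)·g_1 from -2uv + u + v² + v - 2 → u - 2v³ - v² - 2
  leading term u: subtract (1)·g_1 from u - 2v³ - v² - 2 → -2v³ + v + 1
  leading term v³: subtract (-2)·g_2 from -2v³ + v + 1 → 0
  normal form = 0.
Since the normal form is 0, p ∈ I.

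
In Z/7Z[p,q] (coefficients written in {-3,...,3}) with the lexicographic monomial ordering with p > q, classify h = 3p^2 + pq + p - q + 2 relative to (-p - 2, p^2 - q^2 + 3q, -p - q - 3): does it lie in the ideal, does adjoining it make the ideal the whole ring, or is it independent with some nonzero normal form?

First compute the reduced Gröbner basis of I by Buchberger's algorithm.
f_1 = -p - 2, LT = p.
f_2 = p^2 - q^2 + 3q, LT = p^2.
f_3 = -p - q - 3, LT = p.

S(f_1,f_2): lcm = p^2. S = 2p + q^2 - 3q.
  leading term p: subtract (-2)·f_1 from 2p + q^2 - 3q → q^2 - 3q + 3
  leading term q^2: no divisor's leading term divides it; move q^2 to the remainder.
  leading term q: no divisor's leading term divides it; move -3q to the remainder.
  leading term 1: no divisor's leading term divides it; move 3 to the remainder.
  remainder q^2 - 3q + 3 ≠ 0; add k_4 = q^2 - 3q + 3 to the basis.

S(f_1,f_3): lcm = p. S = -q - 1.
  leading term q: no divisor's leading term divides it; move -q to the remainder.
  leading term 1: no divisor's leading term divides it; move -1 to the remainder.
  remainder -q - 1 ≠ 0; add k_5 = -q - 1 to the basis.

The other S-polynomials (S(f_2,f_3), S(f_1,k_4), S(f_2,k_4), S(f_3,k_4), S(f_1,k_5), S(f_2,k_5), S(f_3,k_5), S(k_4,k_5)) all reduce to 0 modulo the current basis, so we have a Gröbner basis.
Inter-reduce: drop elements whose leading term is divisible by another's, tail-reduce, and make monic.
Reduced Gröbner basis: {p + 2, q + 1}.
Label its elements g_1 = p + 2, g_2 = q + 1.

Reduce h = 3p^2 + pq + p - q + 2 modulo G:
  leading term p^2: subtract (3p)·g_1 from 3p^2 + pq + p - q + 2 → pq + 2p - q + 2
  leading term pq: subtract (q)·g_1 from pq + 2p - q + 2 → 2p - 3q + 2
  leading term p: subtract (2)·g_1 from 2p - 3q + 2 → -3q - 2
  leading term q: subtract (-3)·g_2 from -3q - 2 → 1
  leading term 1: no divisor's leading term divides it; move 1 to the remainder.
  normal form = 1.
The normal form is nonzero, so h ∉ I. Since h minus its normal form lies in I, I + (h) = I + (r) where r = 1; decide whether this ideal is the whole ring.
Here r = 1 is a nonzero constant, hence a unit: 1 ∈ I + (h), the Gröbner basis of I + (h) is {1}, and the enlarged system has no common solution — adjoining h is inconsistent.

Adjoining 3p^2 + pq + p - q + 2 makes the ideal the whole ring: the system is inconsistent.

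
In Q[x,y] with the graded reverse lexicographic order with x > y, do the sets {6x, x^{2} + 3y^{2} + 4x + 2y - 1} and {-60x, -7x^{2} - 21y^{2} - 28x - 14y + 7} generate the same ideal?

Equality of ideals is decidable: compute both reduced Gröbner bases (unique for the ordering) and check whether they agree.
Buchberger on the first generating set:
f_1 = 6x, LT = x.
f_2 = x^{2} + 3y^{2} + 4x + 2y - 1, LT = x^{2}.

S(f_1,f_2): lcm = x^{2}. S = -3y^{2} - 4x - 2y + 1.
  leading term y^{2}: no divisor's leading term divides it; move -3y^{2} to the remainder.
  leading term x: subtract (-\tfrac{2}{3})·f_1 from -4x - 2y + 1 → -2y + 1
  leading term y: no divisor's leading term divides it; move -2y to the remainder.
  leading term 1: no divisor's leading term divides it; move 1 to the remainder.
  remainder -3y^{2} - 2y + 1 ≠ 0; add g_3 = -3y^{2} - 2y + 1 to the basis.

The other S-polynomials (S(f_1,g_3), S(f_2,g_3)) all reduce to 0 modulo the current basis, so we have a Gröbner basis.
Inter-reduce: drop elements whose leading term is divisible by another's, tail-reduce, and make monic.
Reduced Gröbner basis: {y^{2} + \tfrac{2}{3}y - \tfrac{1}{3}, x}.

Buchberger on the second generating set:
h_1 = -60x, LT = x.
h_2 = -7x^{2} - 21y^{2} - 28x - 14y + 7, LT = x^{2}.

S(h_1,h_2): lcm = x^{2}. S = -3y^{2} - 4x - 2y + 1.
  leading term y^{2}: no divisor's leading term divides it; move -3y^{2} to the remainder.
  leading term x: subtract (\tfrac{1}{15})·h_1 from -4x - 2y + 1 → -2y + 1
  leading term y: no divisor's leading term divides it; move -2y to the remainder.
  leading term 1: no divisor's leading term divides it; move 1 to the remainder.
  remainder -3y^{2} - 2y + 1 ≠ 0; add k_3 = -3y^{2} - 2y + 1 to the basis.

The other S-polynomials (S(h_1,k_3), S(h_2,k_3)) all reduce to 0 modulo the current basis, so we have a Gröbner basis.
Inter-reduce: drop elements whose leading term is divisible by another's, tail-reduce, and make monic.
Reduced Gröbner basis: {y^{2} + \tfrac{2}{3}y - \tfrac{1}{3}, x}.

The two bases agree; hence the ideals are identical.

Yes, the ideals are equal.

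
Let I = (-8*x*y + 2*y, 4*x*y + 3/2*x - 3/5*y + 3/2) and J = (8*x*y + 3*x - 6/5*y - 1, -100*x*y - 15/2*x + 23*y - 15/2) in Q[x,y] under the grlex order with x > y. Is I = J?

For a fixed monomial order, each ideal has a unique reduced Gröbner basis; comparing bases decides equality.
Buchberger on the first generating set:
f_1 = -8*x*y + 2*y, LT = x*y.
f_2 = 4*x*y + 3/2*x - 3/5*y + 3/2, LT = x*y.

S(f_1,f_2): lcm = x*y. S = -3/8*x - 1/10*y - 3/8.
  reduce S modulo (f_1, f_2):
  remainder -3/8*x - 1/10*y - 3/8 ≠ 0; add g_3 = -3/8*x - 1/10*y - 3/8 to the basis.

S(f_1,g_3): lcm = x*y. S = -4/15*y**2 - 5/4*y.
  reduce S modulo (f_1, f_2, g_3):
  remainder -4/15*y**2 - 5/4*y ≠ 0; add g_4 = -4/15*y**2 - 5/4*y to the basis.

The other S-polynomials (S(f_2,g_3), S(f_1,g_4), S(f_2,g_4), S(g_3,g_4)) all reduce to 0 modulo the current basis, so we have a Gröbner basis.
Inter-reduce: drop elements whose leading term is divisible by another's, tail-reduce, and make monic.
Reduced Gröbner basis: {y**2 + 75/16*y, x + 4/15*y + 1}.

Buchberger on the second generating set:
h_1 = 8*x*y + 3*x - 6/5*y - 1, LT = x*y.
h_2 = -100*x*y - 15/2*x + 23*y - 15/2, LT = x*y.

S(h_1,h_2): lcm = x*y. S = 3/10*x + 2/25*y - 1/5.
  reduce S modulo (h_1, h_2):
  remainder 3/10*x + 2/25*y - 1/5 ≠ 0; add k_3 = 3/10*x + 2/25*y - 1/5 to the basis.

S(h_1,k_3): lcm = x*y. S = -4/15*y**2 + 3/8*x + 31/60*y - 1/8.
  reduce S modulo (h_1, h_2, k_3):
  remainder -4/15*y**2 + 5/12*y + 1/8 ≠ 0; add k_4 = -4/15*y**2 + 5/12*y + 1/8 to the basis.

The other S-polynomials (S(h_2,k_3), S(h_1,k_4), S(h_2,k_4), S(k_3,k_4)) all reduce to 0 modulo the current basis, so we have a Gröbner basis.
Inter-reduce: drop elements whose leading term is divisible by another's, tail-reduce, and make monic.
Reduced Gröbner basis: {y**2 - 25/16*y - 15/32, x + 4/15*y - 2/3}.

The bases are distinct; the ideals are different.

No, the ideals differ.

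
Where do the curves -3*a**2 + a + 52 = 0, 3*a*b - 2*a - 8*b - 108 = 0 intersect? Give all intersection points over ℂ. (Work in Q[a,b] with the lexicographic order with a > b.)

{(-4, -5), (13/3, 70/3)}

Compute a lex Gröbner basis by Buchberger's algorithm.
f_1 = -3*a**2 + a + 52, LT = a**2.
f_2 = 3*a*b - 2*a - 8*b - 108, LT = a*b.

S(f_1,f_2): lcm = a**2*b. S = 2/3*a**2 + 7/3*a*b + 36*a - 52/3*b.
  leading term a**2: subtract (-2/9)·f_1 from 2/3*a**2 + 7/3*a*b + 36*a - 52/3*b → 7/3*a*b + 326/9*a - 52/3*b + 104/9
  leading term a*b: subtract (7/9)·f_2 from 7/3*a*b + 326/9*a - 52/3*b + 104/9 → 340/9*a - 100/9*b + 860/9
  leading term a: no divisor's leading term divides it; move 340/9*a to the remainder.
  leading term b: no divisor's leading term divides it; move -100/9*b to the remainder.
  leading term 1: no divisor's leading term divides it; move 860/9 to the remainder.
  remainder 340/9*a - 100/9*b + 860/9 ≠ 0; add h_3 = 340/9*a - 100/9*b + 860/9 to the basis.

S(f_2,h_3): lcm = a*b. S = -2/3*a + 5/17*b**2 - 265/51*b - 36.
  leading term a: subtract (-3/170)·h_3 from -2/3*a + 5/17*b**2 - 265/51*b - 36 → 5/17*b**2 - 275/51*b - 1750/51
  leading term b**2: no divisor's leading term divides it; move 5/17*b**2 to the remainder.
  leading term b: no divisor's leading term divides it; move -275/51*b to the remainder.
  leading term 1: no divisor's leading term divides it; move -1750/51 to the remainder.
  remainder 5/17*b**2 - 275/51*b - 1750/51 ≠ 0; add h_4 = 5/17*b**2 - 275/51*b - 1750/51 to the basis.

The other S-polynomials (S(f_1,h_3), S(f_1,h_4), S(f_2,h_4), S(h_3,h_4)) all reduce to 0 modulo the current basis, so we have a Gröbner basis.
Inter-reduce: drop elements whose leading term is divisible by another's, tail-reduce, and make monic.
Reduced Gröbner basis: {a - 5/17*b + 43/17, b**2 - 55/3*b - 350/3}.

A lex Gröbner basis eliminates variables successively. Here b**2 - 55/3*b - 350/3 depends only on b, with roots {-5, 70/3}; lifting each root through the earlier basis elements recovers the full solutions.
  b = -5: the earlier basis element becomes a + 4 = 0, giving a = -4 — point (-4, -5).
  b = 70/3: the earlier basis element becomes a - 13/3 = 0, giving a = 13/3 — point (13/3, 70/3).
Substituting each solution back into the original system confirms all equations vanish.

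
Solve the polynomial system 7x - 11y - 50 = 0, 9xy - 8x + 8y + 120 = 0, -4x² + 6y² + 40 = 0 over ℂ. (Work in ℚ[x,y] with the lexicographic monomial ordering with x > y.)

{(4, -2)}

Compute a lex Gröbner basis by Buchberger's algorithm.
f_1 = 7x - 11y - 50, LT = x.
f_2 = 9xy - 8x + 8y + 120, LT = xy.
f_3 = -4x² + 6y² + 40, LT = x².

S(f_1,f_2): lcm = xy. S = 8/9x - 11/7y² - 506/63y - 40/3.
  leading term x: subtract (8/63)·f_1 from 8/9x - 11/7y² - 506/63y - 40/3 → -11/7y² - 418/63y - 440/63
  leading term y²: no divisor's leading term divides it; move -11/7y² to the remainder.
  leading term y: no divisor's leading term divides it; move -418/63y to the remainder.
  leading term 1: no divisor's leading term divides it; move -440/63 to the remainder.
  remainder -11/7y² - 418/63y - 440/63 ≠ 0; add h_4 = -11/7y² - 418/63y - 440/63 to the basis.

S(f_1,f_3): lcm = x². S = -11/7xy - 50/7x + 3/2y² + 10.
  leading term xy: subtract (-11/49y)·f_1 from -11/7xy - 50/7x + 3/2y² + 10 → -50/7x - 95/98y² - 550/49y + 10
  leading term x: subtract (-50/49)·f_1 from -50/7x - 95/98y² - 550/49y + 10 → -95/98y² - 1100/49y - 2010/49
  leading term y²: subtract (95/154)·h_4 from -95/98y² - 1100/49y - 2010/49 → -8095/441y - 16190/441
  leading term y: no divisor's leading term divides it; move -8095/441y to the remainder.
  leading term 1: no divisor's leading term divides it; move -16190/441 to the remainder.
  remainder -8095/441y - 16190/441 ≠ 0; add h_5 = -8095/441y - 16190/441 to the basis.

The other S-polynomials (S(f_2,f_3), S(f_1,h_4), S(f_2,h_4), S(f_3,h_4), S(f_1,h_5), S(f_2,h_5), S(f_3,h_5), S(h_4,h_5)) all reduce to 0 modulo the current basis, so we have a Gröbner basis.
Inter-reduce: drop elements whose leading term is divisible by another's, tail-reduce, and make monic.
Reduced Gröbner basis: {x - 4, y + 2}.

The lex basis is triangular: the last element involves only y. Solving y + 2 = 0 gives y ∈ {-2}; substituting each value into the earlier elements determines the remaining variables.
  y = -2: the earlier basis element becomes x - 4 = 0, giving x = 4 — point (4, -2).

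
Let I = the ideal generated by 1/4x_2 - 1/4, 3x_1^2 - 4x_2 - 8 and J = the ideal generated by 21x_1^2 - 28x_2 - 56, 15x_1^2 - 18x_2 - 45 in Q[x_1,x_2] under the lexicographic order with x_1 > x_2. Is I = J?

No, the ideals differ.

Since reduced Gröbner bases are canonical representatives of ideals under a given ordering, it suffices to compute and compare them.
Buchberger on the first generating set:
f_1 = 1/4x_2 - 1/4, LT = x_2.
f_2 = 3x_1^2 - 4x_2 - 8, LT = x_1^2.

The S-polynomials (S(f_1,f_2)) all reduce to 0 modulo the current basis, so we have a Gröbner basis.
Inter-reduce: drop elements whose leading term is divisible by another's, tail-reduce, and make monic.
Reduced Gröbner basis: {x_1^2 - 4, x_2 - 1}.

Buchberger on the second generating set:
h_1 = 21x_1^2 - 28x_2 - 56, LT = x_1^2.
h_2 = 15x_1^2 - 18x_2 - 45, LT = x_1^2.

S(h_1,h_2): lcm = x_1^2. S = -2/15x_2 + 1/3.
  leading term x_2: no divisor's leading term divides it; move -2/15x_2 to the remainder.
  leading term 1: no divisor's leading term divides it; move 1/3 to the remainder.
  remainder -2/15x_2 + 1/3 ≠ 0; add k_3 = -2/15x_2 + 1/3 to the basis.

The other S-polynomials (S(h_1,k_3), S(h_2,k_3)) all reduce to 0 modulo the current basis, so we have a Gröbner basis.
Inter-reduce: drop elements whose leading term is divisible by another's, tail-reduce, and make monic.
Reduced Gröbner basis: {x_1^2 - 6, x_2 - 5/2}.

These differ, so the ideals are not equal.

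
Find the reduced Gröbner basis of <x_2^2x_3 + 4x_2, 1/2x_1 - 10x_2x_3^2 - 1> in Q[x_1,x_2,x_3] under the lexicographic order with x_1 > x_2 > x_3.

G = {x_1 - 20x_2x_3^2 - 2, x_2^2x_3 + 4x_2}

The reduced Gröbner basis is the canonical form of the ideal for this ordering.

f_1 = x_2^2x_3 + 4x_2, LT = x_2^2x_3.
f_2 = 1/2x_1 - 10x_2x_3^2 - 1, LT = x_1.

The S-polynomials (S(f_1,f_2)) all reduce to 0 modulo the current basis, so we have a Gröbner basis.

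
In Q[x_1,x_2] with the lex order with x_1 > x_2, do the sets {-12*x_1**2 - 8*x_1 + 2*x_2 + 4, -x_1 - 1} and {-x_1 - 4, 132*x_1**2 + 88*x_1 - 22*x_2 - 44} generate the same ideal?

No, the ideals differ.

Since reduced Gröbner bases are canonical representatives of ideals under a given ordering, it suffices to compute and compare them.
Buchberger on the first generating set:
f_1 = -12*x_1**2 - 8*x_1 + 2*x_2 + 4, LT = x_1**2.
f_2 = -x_1 - 1, LT = x_1.

S(f_1,f_2): lcm = x_1**2. S = -1/3*x_1 - 1/6*x_2 - 1/3.
  reduce S modulo (f_1, f_2):
  remainder -1/6*x_2 ≠ 0; add g_3 = -1/6*x_2 to the basis.

The other S-polynomials (S(f_1,g_3), S(f_2,g_3)) all reduce to 0 modulo the current basis, so we have a Gröbner basis.
Inter-reduce: drop elements whose leading term is divisible by another's, tail-reduce, and make monic.
Reduced Gröbner basis: {x_1 + 1, x_2}.

Buchberger on the second generating set:
h_1 = -x_1 - 4, LT = x_1.
h_2 = 132*x_1**2 + 88*x_1 - 22*x_2 - 44, LT = x_1**2.

S(h_1,h_2): lcm = x_1**2. S = 10/3*x_1 + 1/6*x_2 + 1/3.
  reduce S modulo (h_1, h_2):
  remainder 1/6*x_2 - 13 ≠ 0; add k_3 = 1/6*x_2 - 13 to the basis.

The other S-polynomials (S(h_1,k_3), S(h_2,k_3)) all reduce to 0 modulo the current basis, so we have a Gröbner basis.
Inter-reduce: drop elements whose leading term is divisible by another's, tail-reduce, and make monic.
Reduced Gröbner basis: {x_1 + 4, x_2 - 78}.

Since the reduced bases disagree, the two ideals are not the same.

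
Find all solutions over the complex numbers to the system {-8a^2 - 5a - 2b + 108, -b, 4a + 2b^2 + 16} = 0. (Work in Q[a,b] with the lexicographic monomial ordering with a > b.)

Compute a lex Gröbner basis by Buchberger's algorithm.
f_1 = -8a^2 - 5a - 2b + 108, LT = a^2.
f_2 = -b, LT = b.
f_3 = 4a + 2b^2 + 16, LT = a.

The S-polynomials (S(f_1,f_2), S(f_1,f_3), S(f_2,f_3)) all reduce to 0 modulo the current basis, so we have a Gröbner basis.
Inter-reduce: drop elements whose leading term is divisible by another's, tail-reduce, and make monic.
Reduced Gröbner basis: {a + 4, b}.

From the last basis element, b = 0, so b takes values in {0}. Each choice, substituted upward through the basis, yields the corresponding point(s) of the solution set.
  b = 0: the earlier basis element becomes a + 4 = 0, giving a = -4 — point (-4, 0).

{(-4, 0)}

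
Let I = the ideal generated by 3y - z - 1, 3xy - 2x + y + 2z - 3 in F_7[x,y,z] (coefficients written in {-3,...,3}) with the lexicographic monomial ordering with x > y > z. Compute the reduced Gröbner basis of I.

G = {xz - x + 2, y + 2z + 2}

f_1 = 3y - z - 1, LT = y.
f_2 = 3xy - 2x + y + 2z - 3, LT = xy.

S(f_1,f_2): lcm = xy. S = 2xz - 2x + 2y - 3z + 1.
  reduce S modulo (f_1, f_2):
  remainder 2xz - 2x - 3 ≠ 0; add g_3 = 2xz - 2x - 3 to the basis.

The other S-polynomials (S(f_1,g_3), S(f_2,g_3)) all reduce to 0 modulo the current basis, so we have a Gröbner basis.
Inter-reduce: drop elements whose leading term is divisible by another's, tail-reduce, and make monic.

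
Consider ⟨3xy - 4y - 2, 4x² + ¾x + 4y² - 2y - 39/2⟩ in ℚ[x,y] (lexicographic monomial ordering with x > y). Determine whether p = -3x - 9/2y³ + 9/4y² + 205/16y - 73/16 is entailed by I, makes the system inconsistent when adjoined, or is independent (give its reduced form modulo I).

First compute the reduced Gröbner basis of I by Buchberger's algorithm.
f_1 = 3xy - 4y - 2, LT = xy.
f_2 = 4x² + ¾x + 4y² - 2y - 39/2, LT = x².

S(f_1,f_2): lcm = x²y. S = -73/48xy - ⅔x - y³ + ½y² + 39/8y.
  leading term xy: subtract (-73/144)·f_1 from -73/48xy - ⅔x - y³ + ½y² + 39/8y → -⅔x - y³ + ½y² + 205/72y - 73/72
  leading term x: no divisor's leading term divides it; move -⅔x to the remainder.
  leading term y³: no divisor's leading term divides it; move -y³ to the remainder.
  leading term y²: no divisor's leading term divides it; move ½y² to the remainder.
  leading term y: no divisor's leading term divides it; move 205/72y to the remainder.
  leading term 1: no divisor's leading term divides it; move -73/72 to the remainder.
  remainder -⅔x - y³ + ½y² + 205/72y - 73/72 ≠ 0; add h_3 = -⅔x - y³ + ½y² + 205/72y - 73/72 to the basis.

S(f_1,h_3): lcm = xy. S = -3/2y⁴ + ¾y³ + 205/48y² - 137/48y - ⅔.
  leading term y⁴: no divisor's leading term divides it; move -3/2y⁴ to the remainder.
  leading term y³: no divisor's leading term divides it; move ¾y³ to the remainder.
  leading term y²: no divisor's leading term divides it; move 205/48y² to the remainder.
  leading term y: no divisor's leading term divides it; move -137/48y to the remainder.
  leading term 1: no divisor's leading term divides it; move -⅔ to the remainder.
  remainder -3/2y⁴ + ¾y³ + 205/48y² - 137/48y - ⅔ ≠ 0; add h_4 = -3/2y⁴ + ¾y³ + 205/48y² - 137/48y - ⅔ to the basis.

The other S-polynomials (S(f_2,h_3), S(f_1,h_4), S(f_2,h_4), S(h_3,h_4)) all reduce to 0 modulo the current basis, so we have a Gröbner basis.
Inter-reduce: drop elements whose leading term is divisible by another's, tail-reduce, and make monic.
Reduced Gröbner basis: {x + 3/2y³ - ¾y² - 205/48y + 73/48, y⁴ - ½y³ - 205/72y² + 137/72y + 4/9}.
Label its elements g_1 = x + 3/2y³ - ¾y² - 205/48y + 73/48, g_2 = y⁴ - ½y³ - 205/72y² + 137/72y + 4/9.

Reduce p = -3x - 9/2y³ + 9/4y² + 205/16y - 73/16 modulo G:
  leading term x: subtract (-3)·g_1 from -3x - 9/2y³ + 9/4y² + 205/16y - 73/16 → 0
  normal form = 0.
Since the normal form is 0, p ∈ I.

-3x - 9/2y³ + 9/4y² + 205/16y - 73/16 lies in I (it reduces to 0).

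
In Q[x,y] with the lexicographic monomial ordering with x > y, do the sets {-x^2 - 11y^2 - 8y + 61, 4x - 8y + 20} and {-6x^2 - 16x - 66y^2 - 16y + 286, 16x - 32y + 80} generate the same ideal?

For a fixed monomial order, each ideal has a unique reduced Gröbner basis; comparing bases decides equality.
Buchberger on the first generating set:
f_1 = -x^2 - 11y^2 - 8y + 61, LT = x^2.
f_2 = 4x - 8y + 20, LT = x.

S(f_1,f_2): lcm = x^2. S = 2xy - 5x + 11y^2 + 8y - 61.
  reduce S modulo (f_1, f_2):
  remainder 15y^2 - 12y - 36 ≠ 0; add g_3 = 15y^2 - 12y - 36 to the basis.

The other S-polynomials (S(f_1,g_3), S(f_2,g_3)) all reduce to 0 modulo the current basis, so we have a Gröbner basis.
Inter-reduce: drop elements whose leading term is divisible by another's, tail-reduce, and make monic.
Reduced Gröbner basis: {x - 2y + 5, y^2 - 4/5y - 12/5}.

Buchberger on the second generating set:
h_1 = -6x^2 - 16x - 66y^2 - 16y + 286, LT = x^2.
h_2 = 16x - 32y + 80, LT = x.

S(h_1,h_2): lcm = x^2. S = 2xy - 7/3x + 11y^2 + 8/3y - 143/3.
  reduce S modulo (h_1, h_2):
  remainder 15y^2 - 12y - 36 ≠ 0; add k_3 = 15y^2 - 12y - 36 to the basis.

The other S-polynomials (S(h_1,k_3), S(h_2,k_3)) all reduce to 0 modulo the current basis, so we have a Gröbner basis.
Inter-reduce: drop elements whose leading term is divisible by another's, tail-reduce, and make monic.
Reduced Gröbner basis: {x - 2y + 5, y^2 - 4/5y - 12/5}.

These coincide, so the ideals are equal.
The same test decides containment: I ⊆ J iff every generator of I reduces to 0 modulo a Gröbner basis of J.

Yes, the ideals are equal.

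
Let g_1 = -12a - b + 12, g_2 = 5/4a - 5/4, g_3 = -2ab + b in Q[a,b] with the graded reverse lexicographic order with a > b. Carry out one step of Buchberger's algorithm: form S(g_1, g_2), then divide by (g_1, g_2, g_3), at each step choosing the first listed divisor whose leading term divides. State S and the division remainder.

S(g_1, g_2) = 1/12b; remainder on division = 1/12b.

lcm(LM(g_1), LM(g_2)) = a.
S = (lcm/LT(g_1))·g_1 − (lcm/LT(g_2))·g_2 = 1/12b.
Reduce S modulo (g_1, g_2, g_3) in that order:
  leading term b: no divisor's leading term divides it; move 1/12b to the remainder.
The remainder 1/12b is nonzero, so it would be added as the next basis element.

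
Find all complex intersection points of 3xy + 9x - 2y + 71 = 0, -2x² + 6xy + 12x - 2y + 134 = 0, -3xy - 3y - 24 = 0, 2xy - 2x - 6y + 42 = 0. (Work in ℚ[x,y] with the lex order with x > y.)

{(-3, 4)}

Compute a lex Gröbner basis by Buchberger's algorithm.
f_1 = 3xy + 9x - 2y + 71, LT = xy.
f_2 = -2x² + 6xy + 12x - 2y + 134, LT = x².
f_3 = -3xy - 3y - 24, LT = xy.
f_4 = 2xy - 2x - 6y + 42, LT = xy.

S(f_1,f_2): lcm = x²y. S = 3x² + 3xy² + 16/3xy + 71/3x - y² + 67y.
  leading term x²: subtract (-3/2)·f_2 from 3x² + 3xy² + 16/3xy + 71/3x - y² + 67y → 3xy² + 43/3xy + 125/3x - y² + 64y + 201
  leading term xy²: subtract (y)·f_1 from 3xy² + 43/3xy + 125/3x - y² + 64y + 201 → 16/3xy + 125/3x + y² - 7y + 201
  leading term xy: subtract (16/9)·f_1 from 16/3xy + 125/3x + y² - 7y + 201 → 77/3x + y² - 31/9y + 673/9
  leading term x: no divisor's leading term divides it; move 77/3x to the remainder.
  leading term y²: no divisor's leading term divides it; move y² to the remainder.
  leading term y: no divisor's leading term divides it; move -31/9y to the remainder.
  leading term 1: no divisor's leading term divides it; move 673/9 to the remainder.
  remainder 77/3x + y² - 31/9y + 673/9 ≠ 0; add h_5 = 77/3x + y² - 31/9y + 673/9 to the basis.

S(f_1,f_3): lcm = xy. S = 3x - 5/3y + 47/3.
  leading term x: subtract (9/77)·h_5 from 3x - 5/3y + 47/3 → -9/77y² - 292/231y + 1600/231
  leading term y²: no divisor's leading term divides it; move -9/77y² to the remainder.
  leading term y: no divisor's leading term divides it; move -292/231y to the remainder.
  leading term 1: no divisor's leading term divides it; move 1600/231 to the remainder.
  remainder -9/77y² - 292/231y + 1600/231 ≠ 0; add h_6 = -9/77y² - 292/231y + 1600/231 to the basis.

S(f_1,f_4): lcm = xy. S = 4x + 7/3y + 8/3.
  leading term x: subtract (12/77)·h_5 from 4x + 7/3y + 8/3 → -12/77y² + 221/77y - 692/77
  leading term y²: subtract (4/3)·h_6 from -12/77y² + 221/77y - 692/77 → 41/9y - 164/9
  leading term y: no divisor's leading term divides it; move 41/9y to the remainder.
  leading term 1: no divisor's leading term divides it; move -164/9 to the remainder.
  remainder 41/9y - 164/9 ≠ 0; add h_7 = 41/9y - 164/9 to the basis.

The other S-polynomials (S(f_2,f_3), S(f_2,f_4), S(f_3,f_4), S(f_1,h_5), S(f_2,h_5), S(f_3,h_5), S(f_4,h_5), S(f_1,h_6), S(f_2,h_6), S(f_3,h_6), S(f_4,h_6), S(h_5,h_6), S(f_1,h_7), S(f_2,h_7), S(f_3,h_7), S(f_4,h_7), S(h_5,h_7), S(h_6,h_7)) all reduce to 0 modulo the current basis, so we have a Gröbner basis.
Inter-reduce: drop elements whose leading term is divisible by another's, tail-reduce, and make monic.
Reduced Gröbner basis: {x + 3, y - 4}.

A lex Gröbner basis eliminates variables successively. Here y - 4 depends only on y, with roots {4}; lifting each root through the earlier basis elements recovers the full solutions.
  y = 4: the earlier basis element becomes x + 3 = 0, giving x = -3 — point (-3, 4).
Substituting each solution back into the original system confirms all equations vanish.
This is the nonlinear analogue of row-reducing a linear system.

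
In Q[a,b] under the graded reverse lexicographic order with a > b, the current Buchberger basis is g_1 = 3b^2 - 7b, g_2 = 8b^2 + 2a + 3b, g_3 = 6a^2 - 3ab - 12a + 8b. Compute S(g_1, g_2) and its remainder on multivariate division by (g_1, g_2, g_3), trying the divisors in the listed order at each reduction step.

S(g_1, g_2) = -1/4a - 65/24b; remainder on division = -1/4a - 65/24b.

lcm(LM(g_1), LM(g_2)) = b^2.
S = (lcm/LT(g_1))·g_1 − (lcm/LT(g_2))·g_2 = -1/4a - 65/24b.
Reduce S modulo (g_1, g_2, g_3) in that order:
  leading term a: no divisor's leading term divides it; move -1/4a to the remainder.
  leading term b: no divisor's leading term divides it; move -65/24b to the remainder.
The remainder -1/4a - 65/24b is nonzero, so it would be added as the next basis element.
An S-polynomial is built so that the two leading terms cancel; whether anything survives reduction is exactly the Gröbner-basis criterion.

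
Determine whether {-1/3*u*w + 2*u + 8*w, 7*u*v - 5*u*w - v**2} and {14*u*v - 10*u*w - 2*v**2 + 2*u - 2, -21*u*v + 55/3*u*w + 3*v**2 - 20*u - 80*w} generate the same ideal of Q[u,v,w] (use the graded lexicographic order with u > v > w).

No, the ideals differ.

Equality of ideals is decidable: compute both reduced Gröbner bases (unique for the ordering) and check whether they agree.
Buchberger on the first generating set:
f_1 = -1/3*u*w + 2*u + 8*w, LT = u*w.
f_2 = 7*u*v - 5*u*w - v**2, LT = u*v.

S(f_1,f_2): lcm = u*v*w. S = 5/7*u*w**2 + 1/7*v**2*w - 6*u*v - 24*v*w.
  reduce S modulo (f_1, f_2):
  remainder 1/7*v**2*w - 6/7*v**2 - 24*v*w + 120/7*w**2 ≠ 0; add g_3 = 1/7*v**2*w - 6/7*v**2 - 24*v*w + 120/7*w**2 to the basis.

The other S-polynomials (S(f_1,g_3), S(f_2,g_3)) all reduce to 0 modulo the current basis, so we have a Gröbner basis.
Inter-reduce: drop elements whose leading term is divisible by another's, tail-reduce, and make monic.
Reduced Gröbner basis: {v**2*w - 6*v**2 - 168*v*w + 120*w**2, u*v - 1/7*v**2 - 30/7*u - 120/7*w, u*w - 6*u - 24*w}.

Buchberger on the second generating set:
h_1 = 14*u*v - 10*u*w - 2*v**2 + 2*u - 2, LT = u*v.
h_2 = -21*u*v + 55/3*u*w + 3*v**2 - 20*u - 80*w, LT = u*v.

S(h_1,h_2): lcm = u*v. S = 10/63*u*w - 17/21*u - 80/21*w - 1/7.
  reduce S modulo (h_1, h_2):
  remainder 10/63*u*w - 17/21*u - 80/21*w - 1/7 ≠ 0; add k_3 = 10/63*u*w - 17/21*u - 80/21*w - 1/7 to the basis.

S(h_1,k_3): lcm = u*v*w. S = -5/7*u*w**2 - 1/7*v**2*w + 51/10*u*v + 1/7*u*w + 24*v*w + 9/10*v - 1/7*w.
  reduce S modulo (h_1, h_2, k_3):
  remainder -1/7*v**2*w + 51/70*v**2 + 24*v*w - 120/7*w**2 + 9/10*v + 37/14*w + 6/7 ≠ 0; add k_4 = -1/7*v**2*w + 51/70*v**2 + 24*v*w - 120/7*w**2 + 9/10*v + 37/14*w + 6/7 to the basis.

The other S-polynomials (S(h_2,k_3), S(h_1,k_4), S(h_2,k_4), S(k_3,k_4)) all reduce to 0 modulo the current basis, so we have a Gröbner basis.
Inter-reduce: drop elements whose leading term is divisible by another's, tail-reduce, and make monic.
Reduced Gröbner basis: {v**2*w - 51/10*v**2 - 168*v*w + 120*w**2 - 63/10*v - 37/2*w - 6, u*v - 1/7*v**2 - 7/2*u - 120/7*w - 11/14, u*w - 51/10*u - 24*w - 9/10}.

These differ, so the ideals are not equal.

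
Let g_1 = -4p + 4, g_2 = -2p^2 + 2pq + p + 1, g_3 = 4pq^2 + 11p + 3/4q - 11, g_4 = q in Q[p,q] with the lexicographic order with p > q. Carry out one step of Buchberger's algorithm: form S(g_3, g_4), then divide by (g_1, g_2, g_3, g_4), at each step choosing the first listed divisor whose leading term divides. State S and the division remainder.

S(g_3, g_4) = 11/4p + 3/16q - 11/4; remainder on division = 0.

lcm(LM(g_3), LM(g_4)) = pq^2.
S = (lcm/LT(g_3))·g_3 − (lcm/LT(g_4))·g_4 = 11/4p + 3/16q - 11/4.
Reduce S modulo (g_1, g_2, g_3, g_4) in that order:
  leading term p: subtract (-11/16)·g_1 from 11/4p + 3/16q - 11/4 → 3/16q
  leading term q: subtract (3/16)·g_4 from 3/16q → 0
The remainder is 0, so this S-polynomial contributes no new basis element.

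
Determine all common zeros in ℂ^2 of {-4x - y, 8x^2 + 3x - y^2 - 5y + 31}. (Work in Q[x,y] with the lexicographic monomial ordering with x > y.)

{(31/8, -31/2), (-1, 4)}

Compute a lex Gröbner basis by Buchberger's algorithm.
f_1 = -4x - y, LT = x.
f_2 = 8x^2 + 3x - y^2 - 5y + 31, LT = x^2.

S(f_1,f_2): lcm = x^2. S = 1/4xy - 3/8x + 1/8y^2 + 5/8y - 31/8.
  leading term xy: subtract (-1/16y)·f_1 from 1/4xy - 3/8x + 1/8y^2 + 5/8y - 31/8 → -3/8x + 1/16y^2 + 5/8y - 31/8
  leading term x: subtract (3/32)·f_1 from -3/8x + 1/16y^2 + 5/8y - 31/8 → 1/16y^2 + 23/32y - 31/8
  leading term y^2: no divisor's leading term divides it; move 1/16y^2 to the remainder.
  leading term y: no divisor's leading term divides it; move 23/32y to the remainder.
  leading term 1: no divisor's leading term divides it; move -31/8 to the remainder.
  remainder 1/16y^2 + 23/32y - 31/8 ≠ 0; add h_3 = 1/16y^2 + 23/32y - 31/8 to the basis.

The other S-polynomials (S(f_1,h_3), S(f_2,h_3)) all reduce to 0 modulo the current basis, so we have a Gröbner basis.
Inter-reduce: drop elements whose leading term is divisible by another's, tail-reduce, and make monic.
Reduced Gröbner basis: {x + 1/4y, y^2 + 23/2y - 62}.

From the last basis element, y^2 + 23/2y - 62 = 0, so y takes values in {-31/2, 4}. Each choice, substituted upward through the basis, yields the corresponding point(s) of the solution set.
  y = -31/2: the earlier basis element becomes x - 31/8 = 0, giving x = 31/8 — point (31/8, -31/2).
  y = 4: the earlier basis element becomes x + 1 = 0, giving x = -1 — point (-1, 4).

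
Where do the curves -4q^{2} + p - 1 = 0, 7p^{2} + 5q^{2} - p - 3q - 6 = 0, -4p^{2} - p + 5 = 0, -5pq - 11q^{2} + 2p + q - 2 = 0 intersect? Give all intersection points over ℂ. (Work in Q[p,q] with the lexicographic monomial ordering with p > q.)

{(1, 0)}

Compute a lex Gröbner basis by Buchberger's algorithm.
f_1 = p - 4q^{2} - 1, LT = p.
f_2 = 7p^{2} - p + 5q^{2} - 3q - 6, LT = p^{2}.
f_3 = -4p^{2} - p + 5, LT = p^{2}.
f_4 = -5pq + 2p - 11q^{2} + q - 2, LT = pq.

S(f_1,f_2): lcm = p^{2}. S = -4pq^{2} - \tfrac{6}{7}p - \tfrac{5}{7}q^{2} + \tfrac{3}{7}q + \tfrac{6}{7}.
  leading term pq^{2}: subtract (-4q^{2})·f_1 from -4pq^{2} - \tfrac{6}{7}p - \tfrac{5}{7}q^{2} + \tfrac{3}{7}q + \tfrac{6}{7} → -\tfrac{6}{7}p - 16q^{4} - \tfrac{33}{7}q^{2} + \tfrac{3}{7}q + \tfrac{6}{7}
  leading term p: subtract (-\tfrac{6}{7})·f_1 from -\tfrac{6}{7}p - 16q^{4} - \tfrac{33}{7}q^{2} + \tfrac{3}{7}q + \tfrac{6}{7} → -16q^{4} - \tfrac{57}{7}q^{2} + \tfrac{3}{7}q
  leading term q^{4}: no divisor's leading term divides it; move -16q^{4} to the remainder.
  leading term q^{2}: no divisor's leading term divides it; move -\tfrac{57}{7}q^{2} to the remainder.
  leading term q: no divisor's leading term divides it; move \tfrac{3}{7}q to the remainder.
  remainder -16q^{4} - \tfrac{57}{7}q^{2} + \tfrac{3}{7}q ≠ 0; add h_5 = -16q^{4} - \tfrac{57}{7}q^{2} + \tfrac{3}{7}q to the basis.

S(f_1,f_3): lcm = p^{2}. S = -4pq^{2} - \tfrac{5}{4}p + \tfrac{5}{4}.
  leading term pq^{2}: subtract (-4q^{2})·f_1 from -4pq^{2} - \tfrac{5}{4}p + \tfrac{5}{4} → -\tfrac{5}{4}p - 16q^{4} - 4q^{2} + \tfrac{5}{4}
  leading term p: subtract (-\tfrac{5}{4})·f_1 from -\tfrac{5}{4}p - 16q^{4} - 4q^{2} + \tfrac{5}{4} → -16q^{4} - 9q^{2}
  leading term q^{4}: subtract (1)·h_5 from -16q^{4} - 9q^{2} → -\tfrac{6}{7}q^{2} - \tfrac{3}{7}q
  leading term q^{2}: no divisor's leading term divides it; move -\tfrac{6}{7}q^{2} to the remainder.
  leading term q: no divisor's leading term divides it; move -\tfrac{3}{7}q to the remainder.
  remainder -\tfrac{6}{7}q^{2} - \tfrac{3}{7}q ≠ 0; add h_6 = -\tfrac{6}{7}q^{2} - \tfrac{3}{7}q to the basis.

S(f_1,f_4): lcm = pq. S = \tfrac{2}{5}p - 4q^{3} - \tfrac{11}{5}q^{2} - \tfrac{4}{5}q - \tfrac{2}{5}.
  leading term p: subtract (\tfrac{2}{5})·f_1 from \tfrac{2}{5}p - 4q^{3} - \tfrac{11}{5}q^{2} - \tfrac{4}{5}q - \tfrac{2}{5} → -4q^{3} - \tfrac{3}{5}q^{2} - \tfrac{4}{5}q
  leading term q^{3}: subtract (\tfrac{14}{3}q)·h_6 from -4q^{3} - \tfrac{3}{5}q^{2} - \tfrac{4}{5}q → \tfrac{7}{5}q^{2} - \tfrac{4}{5}q
  leading term q^{2}: subtract (-\tfrac{49}{30})·h_6 from \tfrac{7}{5}q^{2} - \tfrac{4}{5}q → -\tfrac{3}{2}q
  leading term q: no divisor's leading term divides it; move -\tfrac{3}{2}q to the remainder.
  remainder -\tfrac{3}{2}q ≠ 0; add h_7 = -\tfrac{3}{2}q to the basis.

The other S-polynomials (S(f_2,f_3), S(f_2,f_4), S(f_3,f_4), S(f_1,h_5), S(f_2,h_5), S(f_3,h_5), S(f_4,h_5), S(f_1,h_6), S(f_2,h_6), S(f_3,h_6), S(f_4,h_6), S(h_5,h_6), S(f_1,h_7), S(f_2,h_7), S(f_3,h_7), S(f_4,h_7), S(h_5,h_7), S(h_6,h_7)) all reduce to 0 modulo the current basis, so we have a Gröbner basis.
Inter-reduce: drop elements whose leading term is divisible by another's, tail-reduce, and make monic.
Reduced Gröbner basis: {p - 1, q}.

The lex basis is triangular: the last element involves only q. Solving q = 0 gives q ∈ {0}; substituting each value into the earlier elements determines the remaining variables.
  q = 0: the earlier basis element becomes p - 1 = 0, giving p = 1 — point (1, 0).
Substituting each solution back into the original system confirms all equations vanish.
This is the nonlinear analogue of row-reducing a linear system.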